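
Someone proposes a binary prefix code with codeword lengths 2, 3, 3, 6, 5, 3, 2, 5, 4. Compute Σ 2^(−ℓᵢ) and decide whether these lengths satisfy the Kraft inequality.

1.015625; no

With common denominator 2^6 = 64: Σ 2^(−ℓᵢ) = 16/64 + 8/64 + 8/64 + 1/64 + 2/64 + 8/64 + 16/64 + 2/64 + 4/64 = 65/64 = 1.015625.
Kraft's inequality requires Σ ≤ 1; here Σ = 1.015625 > 1, so no such prefix code exists.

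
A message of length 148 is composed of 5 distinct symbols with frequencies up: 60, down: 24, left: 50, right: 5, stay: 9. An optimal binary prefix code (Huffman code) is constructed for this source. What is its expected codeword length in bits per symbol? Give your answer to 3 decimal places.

1.946 bits/symbol

Probabilities are the counts divided by 148.
Repeatedly combine the two least-probable nodes; the expected code length is the sum of the merged weights.
merge 5/148 + 9/148 → 7/74
merge 7/74 + 6/37 → 19/74
merge 19/74 + 25/74 → 22/37
merge 15/37 + 22/37 → 1
L = 7/74 + 19/74 + 22/37 + 1 = 72/37 ≈ 1.946 bits/symbol.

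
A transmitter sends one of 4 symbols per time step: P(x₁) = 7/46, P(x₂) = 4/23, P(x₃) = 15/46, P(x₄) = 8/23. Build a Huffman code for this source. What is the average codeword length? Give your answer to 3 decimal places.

Repeatedly combine the two least-probable nodes; the expected code length is the sum of the merged weights.
merge 7/46 + 4/23 → 15/46
merge 15/46 + 15/46 → 15/23
merge 8/23 + 15/23 → 1
L = 15/46 + 15/23 + 1 = 91/46 ≈ 1.978 bits/symbol.

1.978 bits/symbol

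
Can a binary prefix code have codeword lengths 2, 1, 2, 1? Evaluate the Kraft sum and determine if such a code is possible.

1.5; no

With common denominator 2^2 = 4: Σ 2^(−ℓᵢ) = 1/4 + 2/4 + 1/4 + 2/4 = 6/4 = 1.5.
Kraft's inequality requires Σ ≤ 1; here Σ = 1.5 > 1, so no such prefix code exists.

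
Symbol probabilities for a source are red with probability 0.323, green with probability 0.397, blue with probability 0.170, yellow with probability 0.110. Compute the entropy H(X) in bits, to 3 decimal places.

H = −Σ pᵢ log₂ pᵢ.
−0.323·log₂(0.323) = 0.5266
−0.397·log₂(0.397) = 0.5291
−0.170·log₂(0.170) = 0.4346
−0.110·log₂(0.110) = 0.3503
Sum ≈ 1.8406 → 1.841 bits.

1.841 bits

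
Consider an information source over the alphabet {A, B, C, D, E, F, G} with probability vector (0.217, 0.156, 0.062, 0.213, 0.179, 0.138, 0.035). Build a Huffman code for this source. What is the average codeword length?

2.667 bits/symbol

Repeatedly combine the two least-probable nodes; the expected code length is the sum of the merged weights.
merge 7/200 + 31/500 → 97/1000
merge 97/1000 + 69/500 → 47/200
merge 39/250 + 179/1000 → 67/200
merge 213/1000 + 217/1000 → 43/100
merge 47/200 + 67/200 → 57/100
merge 43/100 + 57/100 → 1
L = 97/1000 + 47/200 + 67/200 + 43/100 + 57/100 + 1 = 2667/1000 = 2.667 bits/symbol.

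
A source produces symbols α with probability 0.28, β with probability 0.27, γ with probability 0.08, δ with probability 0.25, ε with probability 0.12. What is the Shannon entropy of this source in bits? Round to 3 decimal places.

2.183 bits

H = −Σ pᵢ log₂ pᵢ.
−0.28·log₂(0.28) = 0.5142
−0.27·log₂(0.27) = 0.5100
−0.08·log₂(0.08) = 0.2915
−0.25·log₂(0.25) = 0.5000
−0.12·log₂(0.12) = 0.3671
Sum ≈ 2.1828 → 2.183 bits.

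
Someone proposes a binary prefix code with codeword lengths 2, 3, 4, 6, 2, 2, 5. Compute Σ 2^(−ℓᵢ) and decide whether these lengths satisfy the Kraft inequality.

With common denominator 2^6 = 64: Σ 2^(−ℓᵢ) = 16/64 + 8/64 + 4/64 + 1/64 + 16/64 + 16/64 + 2/64 = 63/64 = 0.984375.
Kraft's inequality requires Σ ≤ 1; here Σ = 0.984375 ≤ 1, so such a prefix code exists.

0.984375; yes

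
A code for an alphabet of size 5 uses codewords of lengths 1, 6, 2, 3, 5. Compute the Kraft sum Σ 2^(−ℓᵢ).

With common denominator 2^6 = 64: Σ 2^(−ℓᵢ) = 32/64 + 1/64 + 16/64 + 8/64 + 2/64 = 59/64 = 0.921875.

0.921875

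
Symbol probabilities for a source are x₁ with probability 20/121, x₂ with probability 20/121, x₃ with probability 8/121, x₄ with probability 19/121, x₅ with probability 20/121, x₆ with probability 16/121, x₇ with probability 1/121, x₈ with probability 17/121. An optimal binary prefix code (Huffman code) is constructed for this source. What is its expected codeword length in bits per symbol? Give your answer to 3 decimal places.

2.909 bits/symbol

Repeatedly combine the two least-probable nodes; the expected code length is the sum of the merged weights.
merge 1/121 + 8/121 → 9/121
merge 9/121 + 16/121 → 25/121
merge 17/121 + 19/121 → 36/121
merge 20/121 + 20/121 → 40/121
merge 20/121 + 25/121 → 45/121
merge 36/121 + 40/121 → 76/121
merge 45/121 + 76/121 → 1
L = 9/121 + 25/121 + 36/121 + 40/121 + 45/121 + 76/121 + 1 = 32/11 ≈ 2.909 bits/symbol.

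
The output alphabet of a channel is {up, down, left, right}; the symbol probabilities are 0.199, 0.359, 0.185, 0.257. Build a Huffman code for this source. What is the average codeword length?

2 bits/symbol

Repeatedly combine the two least-probable nodes; the expected code length is the sum of the merged weights.
merge 37/200 + 199/1000 → 48/125
merge 257/1000 + 359/1000 → 77/125
merge 48/125 + 77/125 → 1
L = 48/125 + 77/125 + 1 = 2 bits/symbol.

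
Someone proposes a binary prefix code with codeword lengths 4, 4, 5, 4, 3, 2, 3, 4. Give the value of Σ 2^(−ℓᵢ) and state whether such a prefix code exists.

0.78125; yes

With common denominator 2^5 = 32: Σ 2^(−ℓᵢ) = 2/32 + 2/32 + 1/32 + 2/32 + 4/32 + 8/32 + 4/32 + 2/32 = 25/32 = 0.78125.
Kraft's inequality requires Σ ≤ 1; here Σ = 0.78125 ≤ 1, so such a prefix code exists.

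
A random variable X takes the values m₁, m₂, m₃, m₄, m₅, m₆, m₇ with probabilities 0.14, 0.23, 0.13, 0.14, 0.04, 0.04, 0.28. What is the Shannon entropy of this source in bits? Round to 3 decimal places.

2.550 bits

H = −Σ pᵢ log₂ pᵢ.
−0.14·log₂(0.14) = 0.3971
−0.23·log₂(0.23) = 0.4877
−0.13·log₂(0.13) = 0.3826
−0.14·log₂(0.14) = 0.3971
−0.04·log₂(0.04) = 0.1858
−0.04·log₂(0.04) = 0.1858
−0.28·log₂(0.28) = 0.5142
Sum ≈ 2.5503 → 2.550 bits.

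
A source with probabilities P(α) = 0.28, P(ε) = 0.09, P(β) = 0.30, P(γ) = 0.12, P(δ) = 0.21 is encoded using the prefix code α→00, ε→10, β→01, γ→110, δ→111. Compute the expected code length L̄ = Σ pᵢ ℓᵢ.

L̄ = Σ pᵢ·ℓᵢ = 0.28·2 + 0.09·2 + 0.30·2 + 0.12·3 + 0.21·3 = 2.33 bits/symbol.

2.33 bits/symbol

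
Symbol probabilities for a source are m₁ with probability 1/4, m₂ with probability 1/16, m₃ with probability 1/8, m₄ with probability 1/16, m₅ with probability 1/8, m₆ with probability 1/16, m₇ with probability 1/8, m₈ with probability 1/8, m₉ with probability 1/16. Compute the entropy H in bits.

Each probability is a power of 1/2, so log₂(1/p) is an integer.
H = Σ p·log₂(1/p) = 1/4·2 + 1/16·4 + 1/8·3 + 1/16·4 + 1/8·3 + 1/16·4 + 1/8·3 + 1/8·3 + 1/16·4 = 3 bits.

3 bits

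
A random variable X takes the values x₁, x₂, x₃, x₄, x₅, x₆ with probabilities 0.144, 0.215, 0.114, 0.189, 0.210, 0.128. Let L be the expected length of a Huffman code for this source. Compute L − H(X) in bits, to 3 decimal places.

Entropy H = −Σ p log₂ p ≈ 2.5432 bits.
Huffman merges: 57/500+16/125→121/500; 18/125+189/1000→333/1000; 21/100+43/200→17/40; 121/500+333/1000→23/40; 17/40+23/40→1. L = 103/40 ≈ 2.5750.
L − H = 2.5750 − 2.5432 = 0.032 bits.

0.032 bits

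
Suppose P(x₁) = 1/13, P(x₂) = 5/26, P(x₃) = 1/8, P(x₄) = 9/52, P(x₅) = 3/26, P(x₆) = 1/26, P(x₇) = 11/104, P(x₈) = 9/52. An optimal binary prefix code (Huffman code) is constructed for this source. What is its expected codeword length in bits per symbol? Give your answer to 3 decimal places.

Repeatedly combine the two least-probable nodes; the expected code length is the sum of the merged weights.
merge 1/26 + 1/13 → 3/26
merge 11/104 + 3/26 → 23/104
merge 3/26 + 1/8 → 25/104
merge 9/52 + 9/52 → 9/26
merge 5/26 + 23/104 → 43/104
merge 25/104 + 9/26 → 61/104
merge 43/104 + 61/104 → 1
L = 3/26 + 23/104 + 25/104 + 9/26 + 43/104 + 61/104 + 1 = 38/13 ≈ 2.923 bits/symbol.

2.923 bits/symbol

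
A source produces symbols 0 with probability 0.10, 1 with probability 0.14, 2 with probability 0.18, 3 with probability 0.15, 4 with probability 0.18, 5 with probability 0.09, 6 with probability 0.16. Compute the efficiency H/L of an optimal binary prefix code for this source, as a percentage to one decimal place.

Entropy H = −Σ p log₂ p ≈ 2.7661 bits.
Huffman merges: 9/100+1/10→19/100; 7/50+3/20→29/100; 4/25+9/50→17/50; 9/50+19/100→37/100; 29/100+17/50→63/100; 37/100+63/100→1. L = 141/50 ≈ 2.8200.
Efficiency = H/L = 2.7661/2.8200 = 98.1%.

98.1%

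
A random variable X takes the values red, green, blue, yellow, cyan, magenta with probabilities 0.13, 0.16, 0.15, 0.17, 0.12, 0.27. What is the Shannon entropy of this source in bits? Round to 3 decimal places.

2.528 bits

H = −Σ pᵢ log₂ pᵢ.
−0.13·log₂(0.13) = 0.3826
−0.16·log₂(0.16) = 0.4230
−0.15·log₂(0.15) = 0.4105
−0.17·log₂(0.17) = 0.4346
−0.12·log₂(0.12) = 0.3671
−0.27·log₂(0.27) = 0.5100
Sum ≈ 2.5279 → 2.528 bits.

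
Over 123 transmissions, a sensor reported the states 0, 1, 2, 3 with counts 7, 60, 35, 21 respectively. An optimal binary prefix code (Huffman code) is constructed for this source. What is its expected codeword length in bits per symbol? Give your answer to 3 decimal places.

Probabilities are the counts divided by 123.
Repeatedly combine the two least-probable nodes; the expected code length is the sum of the merged weights.
merge 7/123 + 7/41 → 28/123
merge 28/123 + 35/123 → 21/41
merge 20/41 + 21/41 → 1
L = 28/123 + 21/41 + 1 = 214/123 ≈ 1.740 bits/symbol.

1.740 bits/symbol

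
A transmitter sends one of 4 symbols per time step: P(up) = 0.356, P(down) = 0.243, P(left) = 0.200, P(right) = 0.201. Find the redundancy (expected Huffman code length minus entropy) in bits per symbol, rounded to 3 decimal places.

0.044 bits

Entropy H = −Σ p log₂ p ≈ 1.9561 bits.
Huffman merges: 1/5+201/1000→401/1000; 243/1000+89/250→599/1000; 401/1000+599/1000→1. L = 2 ≈ 2.0000.
L − H = 2.0000 − 1.9561 = 0.044 bits.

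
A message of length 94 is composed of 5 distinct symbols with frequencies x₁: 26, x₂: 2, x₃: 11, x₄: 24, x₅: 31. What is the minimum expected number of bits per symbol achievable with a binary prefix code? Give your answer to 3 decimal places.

Probabilities are the counts divided by 94.
Repeatedly combine the two least-probable nodes; the expected code length is the sum of the merged weights.
merge 1/47 + 11/94 → 13/94
merge 13/94 + 12/47 → 37/94
merge 13/47 + 31/94 → 57/94
merge 37/94 + 57/94 → 1
L = 13/94 + 37/94 + 57/94 + 1 = 201/94 ≈ 2.138 bits/symbol.

2.138 bits/symbol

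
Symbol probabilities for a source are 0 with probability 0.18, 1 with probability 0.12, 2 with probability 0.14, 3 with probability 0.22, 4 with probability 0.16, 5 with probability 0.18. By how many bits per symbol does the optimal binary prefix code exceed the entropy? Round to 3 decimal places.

0.042 bits

Entropy H = −Σ p log₂ p ≈ 2.5584 bits.
Huffman merges: 3/25+7/50→13/50; 4/25+9/50→17/50; 9/50+11/50→2/5; 13/50+17/50→3/5; 2/5+3/5→1. L = 13/5 ≈ 2.6000.
L − H = 2.6000 − 2.5584 = 0.042 bits.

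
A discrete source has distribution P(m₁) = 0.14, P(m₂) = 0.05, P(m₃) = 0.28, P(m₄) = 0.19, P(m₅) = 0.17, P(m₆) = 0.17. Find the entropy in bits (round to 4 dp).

H = −Σ pᵢ log₂ pᵢ.
−0.14·log₂(0.14) = 0.3971
−0.05·log₂(0.05) = 0.2161
−0.28·log₂(0.28) = 0.5142
−0.19·log₂(0.19) = 0.4552
−0.17·log₂(0.17) = 0.4346
−0.17·log₂(0.17) = 0.4346
Sum ≈ 2.4518 → 2.4518 bits.

2.4518 bits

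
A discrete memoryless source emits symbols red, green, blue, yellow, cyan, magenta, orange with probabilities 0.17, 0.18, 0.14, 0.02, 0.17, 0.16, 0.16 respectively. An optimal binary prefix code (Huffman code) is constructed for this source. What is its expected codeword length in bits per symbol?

Repeatedly combine the two least-probable nodes; the expected code length is the sum of the merged weights.
merge 1/50 + 7/50 → 4/25
merge 4/25 + 4/25 → 8/25
merge 4/25 + 17/100 → 33/100
merge 17/100 + 9/50 → 7/20
merge 8/25 + 33/100 → 13/20
merge 7/20 + 13/20 → 1
L = 4/25 + 8/25 + 33/100 + 7/20 + 13/20 + 1 = 281/100 = 2.81 bits/symbol.

2.81 bits/symbol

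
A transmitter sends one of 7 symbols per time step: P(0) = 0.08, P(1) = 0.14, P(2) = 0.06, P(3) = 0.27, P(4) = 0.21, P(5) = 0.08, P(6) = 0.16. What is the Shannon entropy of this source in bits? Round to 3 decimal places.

2.630 bits

H = −Σ pᵢ log₂ pᵢ.
−0.08·log₂(0.08) = 0.2915
−0.14·log₂(0.14) = 0.3971
−0.06·log₂(0.06) = 0.2435
−0.27·log₂(0.27) = 0.5100
−0.21·log₂(0.21) = 0.4728
−0.08·log₂(0.08) = 0.2915
−0.16·log₂(0.16) = 0.4230
Sum ≈ 2.6295 → 2.630 bits.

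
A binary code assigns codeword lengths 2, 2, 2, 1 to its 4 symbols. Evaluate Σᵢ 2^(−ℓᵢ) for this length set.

With common denominator 2^2 = 4: Σ 2^(−ℓᵢ) = 1/4 + 1/4 + 1/4 + 2/4 = 5/4 = 1.25.

1.25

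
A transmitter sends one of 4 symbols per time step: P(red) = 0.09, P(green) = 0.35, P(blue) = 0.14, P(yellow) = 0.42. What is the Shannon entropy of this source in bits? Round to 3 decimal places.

1.766 bits

H = −Σ pᵢ log₂ pᵢ.
−0.09·log₂(0.09) = 0.3127
−0.35·log₂(0.35) = 0.5301
−0.14·log₂(0.14) = 0.3971
−0.42·log₂(0.42) = 0.5256
Sum ≈ 1.7655 → 1.766 bits.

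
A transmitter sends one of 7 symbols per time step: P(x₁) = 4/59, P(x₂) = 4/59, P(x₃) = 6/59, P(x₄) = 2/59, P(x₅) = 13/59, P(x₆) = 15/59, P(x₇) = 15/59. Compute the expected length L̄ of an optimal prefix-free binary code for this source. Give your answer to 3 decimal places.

2.542 bits/symbol

Repeatedly combine the two least-probable nodes; the expected code length is the sum of the merged weights.
merge 2/59 + 4/59 → 6/59
merge 4/59 + 6/59 → 10/59
merge 6/59 + 10/59 → 16/59
merge 13/59 + 15/59 → 28/59
merge 15/59 + 16/59 → 31/59
merge 28/59 + 31/59 → 1
L = 6/59 + 10/59 + 16/59 + 28/59 + 31/59 + 1 = 150/59 ≈ 2.542 bits/symbol.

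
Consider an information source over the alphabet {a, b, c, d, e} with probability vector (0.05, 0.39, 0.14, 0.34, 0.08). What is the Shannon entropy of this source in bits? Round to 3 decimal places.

1.964 bits

H = −Σ pᵢ log₂ pᵢ.
−0.05·log₂(0.05) = 0.2161
−0.39·log₂(0.39) = 0.5298
−0.14·log₂(0.14) = 0.3971
−0.34·log₂(0.34) = 0.5292
−0.08·log₂(0.08) = 0.2915
Sum ≈ 1.9637 → 1.964 bits.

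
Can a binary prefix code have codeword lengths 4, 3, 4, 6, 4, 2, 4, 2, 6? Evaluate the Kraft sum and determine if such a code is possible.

0.90625; yes

With common denominator 2^6 = 64: Σ 2^(−ℓᵢ) = 4/64 + 8/64 + 4/64 + 1/64 + 4/64 + 16/64 + 4/64 + 16/64 + 1/64 = 58/64 = 0.90625.
Kraft's inequality requires Σ ≤ 1; here Σ = 0.90625 ≤ 1, so such a prefix code exists.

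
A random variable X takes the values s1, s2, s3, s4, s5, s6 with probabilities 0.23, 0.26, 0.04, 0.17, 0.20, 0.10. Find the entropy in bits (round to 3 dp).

H = −Σ pᵢ log₂ pᵢ.
−0.23·log₂(0.23) = 0.4877
−0.26·log₂(0.26) = 0.5053
−0.04·log₂(0.04) = 0.1858
−0.17·log₂(0.17) = 0.4346
−0.20·log₂(0.20) = 0.4644
−0.10·log₂(0.10) = 0.3322
Sum ≈ 2.4099 → 2.410 bits.

2.410 bits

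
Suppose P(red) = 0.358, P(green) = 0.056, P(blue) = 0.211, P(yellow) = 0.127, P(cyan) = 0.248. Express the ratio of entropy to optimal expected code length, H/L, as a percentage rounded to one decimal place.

Entropy H = −Σ p log₂ p ≈ 2.1140 bits.
Huffman merges: 7/125+127/1000→183/1000; 183/1000+211/1000→197/500; 31/125+179/500→303/500; 197/500+303/500→1. L = 2183/1000 ≈ 2.1830.
Efficiency = H/L = 2.1140/2.1830 = 96.8%.

96.8%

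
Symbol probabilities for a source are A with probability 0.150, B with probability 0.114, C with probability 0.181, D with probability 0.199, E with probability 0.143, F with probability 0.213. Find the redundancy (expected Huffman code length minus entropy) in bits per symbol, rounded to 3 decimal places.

Entropy H = −Σ p log₂ p ≈ 2.5540 bits.
Huffman merges: 57/500+143/1000→257/1000; 3/20+181/1000→331/1000; 199/1000+213/1000→103/250; 257/1000+331/1000→147/250; 103/250+147/250→1. L = 647/250 ≈ 2.5880.
L − H = 2.5880 − 2.5540 = 0.034 bits.

0.034 bits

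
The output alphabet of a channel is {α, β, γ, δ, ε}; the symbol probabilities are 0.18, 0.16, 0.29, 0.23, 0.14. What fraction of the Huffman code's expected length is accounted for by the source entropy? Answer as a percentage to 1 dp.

Entropy H = −Σ p log₂ p ≈ 2.2710 bits.
Huffman merges: 7/50+4/25→3/10; 9/50+23/100→41/100; 29/100+3/10→59/100; 41/100+59/100→1. L = 23/10 ≈ 2.3000.
Efficiency = H/L = 2.2710/2.3000 = 98.7%.

98.7%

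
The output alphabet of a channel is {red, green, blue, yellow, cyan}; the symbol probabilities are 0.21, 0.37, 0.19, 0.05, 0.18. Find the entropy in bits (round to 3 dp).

H = −Σ pᵢ log₂ pᵢ.
−0.21·log₂(0.21) = 0.4728
−0.37·log₂(0.37) = 0.5307
−0.19·log₂(0.19) = 0.4552
−0.05·log₂(0.05) = 0.2161
−0.18·log₂(0.18) = 0.4453
Sum ≈ 2.1202 → 2.120 bits.

2.120 bits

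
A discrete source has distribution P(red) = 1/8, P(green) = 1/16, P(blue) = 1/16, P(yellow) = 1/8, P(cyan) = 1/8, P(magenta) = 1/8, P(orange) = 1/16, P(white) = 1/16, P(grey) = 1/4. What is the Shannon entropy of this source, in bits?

3 bits

Each probability is a power of 1/2, so log₂(1/p) is an integer.
H = Σ p·log₂(1/p) = 1/8·3 + 1/16·4 + 1/16·4 + 1/8·3 + 1/8·3 + 1/8·3 + 1/16·4 + 1/16·4 + 1/4·2 = 3 bits.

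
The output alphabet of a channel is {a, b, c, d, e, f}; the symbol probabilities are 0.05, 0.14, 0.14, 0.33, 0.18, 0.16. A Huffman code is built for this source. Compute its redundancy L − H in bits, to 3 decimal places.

Entropy H = −Σ p log₂ p ≈ 2.4065 bits.
Huffman merges: 1/20+7/50→19/100; 7/50+4/25→3/10; 9/50+19/100→37/100; 3/10+33/100→63/100; 37/100+63/100→1. L = 249/100 ≈ 2.4900.
L − H = 2.4900 − 2.4065 = 0.084 bits.

0.084 bits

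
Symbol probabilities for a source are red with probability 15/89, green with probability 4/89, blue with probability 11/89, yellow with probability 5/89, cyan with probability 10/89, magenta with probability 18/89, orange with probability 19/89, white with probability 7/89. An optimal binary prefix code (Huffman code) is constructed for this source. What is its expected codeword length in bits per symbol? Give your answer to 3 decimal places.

Repeatedly combine the two least-probable nodes; the expected code length is the sum of the merged weights.
merge 4/89 + 5/89 → 9/89
merge 7/89 + 9/89 → 16/89
merge 10/89 + 11/89 → 21/89
merge 15/89 + 16/89 → 31/89
merge 18/89 + 19/89 → 37/89
merge 21/89 + 31/89 → 52/89
merge 37/89 + 52/89 → 1
L = 9/89 + 16/89 + 21/89 + 31/89 + 37/89 + 52/89 + 1 = 255/89 ≈ 2.865 bits/symbol.

2.865 bits/symbol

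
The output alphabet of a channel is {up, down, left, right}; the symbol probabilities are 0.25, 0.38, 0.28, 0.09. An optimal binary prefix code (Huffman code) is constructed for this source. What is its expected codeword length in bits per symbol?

Repeatedly combine the two least-probable nodes; the expected code length is the sum of the merged weights.
merge 9/100 + 1/4 → 17/50
merge 7/25 + 17/50 → 31/50
merge 19/50 + 31/50 → 1
L = 17/50 + 31/50 + 1 = 49/25 = 1.96 bits/symbol.

1.96 bits/symbol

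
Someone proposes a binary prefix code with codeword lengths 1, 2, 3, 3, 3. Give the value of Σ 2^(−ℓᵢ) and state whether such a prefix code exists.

With common denominator 2^3 = 8: Σ 2^(−ℓᵢ) = 4/8 + 2/8 + 1/8 + 1/8 + 1/8 = 9/8 = 1.125.
Kraft's inequality requires Σ ≤ 1; here Σ = 1.125 > 1, so no such prefix code exists.

1.125; no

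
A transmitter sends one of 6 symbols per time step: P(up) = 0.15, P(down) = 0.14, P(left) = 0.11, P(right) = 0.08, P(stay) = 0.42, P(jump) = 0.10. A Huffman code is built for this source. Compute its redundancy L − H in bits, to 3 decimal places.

0.033 bits

Entropy H = −Σ p log₂ p ≈ 2.3073 bits.
Huffman merges: 2/25+1/10→9/50; 11/100+7/50→1/4; 3/20+9/50→33/100; 1/4+33/100→29/50; 21/50+29/50→1. L = 117/50 ≈ 2.3400.
L − H = 2.3400 − 2.3073 = 0.033 bits.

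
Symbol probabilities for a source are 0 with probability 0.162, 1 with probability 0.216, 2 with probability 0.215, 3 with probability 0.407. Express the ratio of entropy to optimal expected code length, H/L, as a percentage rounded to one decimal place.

Entropy H = −Σ p log₂ p ≈ 1.9076 bits.
Huffman merges: 81/500+43/200→377/1000; 27/125+377/1000→593/1000; 407/1000+593/1000→1. L = 197/100 ≈ 1.9700.
Efficiency = H/L = 1.9076/1.9700 = 96.8%.

96.8%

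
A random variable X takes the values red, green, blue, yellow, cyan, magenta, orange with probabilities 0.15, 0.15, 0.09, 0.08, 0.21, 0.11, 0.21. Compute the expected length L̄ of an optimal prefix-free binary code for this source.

2.75 bits/symbol

Repeatedly combine the two least-probable nodes; the expected code length is the sum of the merged weights.
merge 2/25 + 9/100 → 17/100
merge 11/100 + 3/20 → 13/50
merge 3/20 + 17/100 → 8/25
merge 21/100 + 21/100 → 21/50
merge 13/50 + 8/25 → 29/50
merge 21/50 + 29/50 → 1
L = 17/100 + 13/50 + 8/25 + 21/50 + 29/50 + 1 = 11/4 = 2.75 bits/symbol.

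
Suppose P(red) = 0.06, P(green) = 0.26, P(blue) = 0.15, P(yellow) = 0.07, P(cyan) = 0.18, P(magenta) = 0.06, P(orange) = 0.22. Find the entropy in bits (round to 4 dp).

H = −Σ pᵢ log₂ pᵢ.
−0.06·log₂(0.06) = 0.2435
−0.26·log₂(0.26) = 0.5053
−0.15·log₂(0.15) = 0.4105
−0.07·log₂(0.07) = 0.2686
−0.18·log₂(0.18) = 0.4453
−0.06·log₂(0.06) = 0.2435
−0.22·log₂(0.22) = 0.4806
Sum ≈ 2.5973 → 2.5973 bits.

2.5973 bits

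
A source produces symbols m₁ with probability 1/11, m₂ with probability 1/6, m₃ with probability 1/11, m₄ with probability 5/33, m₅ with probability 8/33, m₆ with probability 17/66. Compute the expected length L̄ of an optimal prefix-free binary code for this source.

Repeatedly combine the two least-probable nodes; the expected code length is the sum of the merged weights.
merge 1/11 + 1/11 → 2/11
merge 5/33 + 1/6 → 7/22
merge 2/11 + 8/33 → 14/33
merge 17/66 + 7/22 → 19/33
merge 14/33 + 19/33 → 1
L = 2/11 + 7/22 + 14/33 + 19/33 + 1 = 5/2 = 2.5 bits/symbol.

2.5 bits/symbol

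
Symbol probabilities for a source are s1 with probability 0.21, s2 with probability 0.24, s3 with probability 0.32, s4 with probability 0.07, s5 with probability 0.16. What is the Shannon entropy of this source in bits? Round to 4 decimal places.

2.1846 bits

H = −Σ pᵢ log₂ pᵢ.
−0.21·log₂(0.21) = 0.4728
−0.24·log₂(0.24) = 0.4941
−0.32·log₂(0.32) = 0.5260
−0.07·log₂(0.07) = 0.2686
−0.16·log₂(0.16) = 0.4230
Sum ≈ 2.1846 → 2.1846 bits.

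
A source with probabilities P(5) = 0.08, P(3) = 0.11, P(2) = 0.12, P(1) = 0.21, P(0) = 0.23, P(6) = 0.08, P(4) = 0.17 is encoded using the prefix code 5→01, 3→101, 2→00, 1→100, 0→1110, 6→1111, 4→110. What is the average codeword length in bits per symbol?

L̄ = Σ pᵢ·ℓᵢ = 0.08·2 + 0.11·3 + 0.12·2 + 0.21·3 + 0.23·4 + 0.08·4 + 0.17·3 = 3.11 bits/symbol.

3.11 bits/symbol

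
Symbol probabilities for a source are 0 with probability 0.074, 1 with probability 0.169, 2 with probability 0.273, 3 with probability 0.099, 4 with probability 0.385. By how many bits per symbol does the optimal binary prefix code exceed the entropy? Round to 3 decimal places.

0.047 bits

Entropy H = −Σ p log₂ p ≈ 2.0833 bits.
Huffman merges: 37/500+99/1000→173/1000; 169/1000+173/1000→171/500; 273/1000+171/500→123/200; 77/200+123/200→1. L = 213/100 ≈ 2.1300.
L − H = 2.1300 − 2.0833 = 0.047 bits.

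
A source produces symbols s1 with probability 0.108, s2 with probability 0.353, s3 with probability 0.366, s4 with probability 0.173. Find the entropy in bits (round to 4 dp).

H = −Σ pᵢ log₂ pᵢ.
−0.108·log₂(0.108) = 0.3468
−0.353·log₂(0.353) = 0.5303
−0.366·log₂(0.366) = 0.5307
−0.173·log₂(0.173) = 0.4379
Sum ≈ 1.8457 → 1.8457 bits.

1.8457 bits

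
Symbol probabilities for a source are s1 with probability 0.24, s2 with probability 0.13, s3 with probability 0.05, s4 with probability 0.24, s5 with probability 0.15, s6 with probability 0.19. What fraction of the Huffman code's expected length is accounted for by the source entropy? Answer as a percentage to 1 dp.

97.7%

Entropy H = −Σ p log₂ p ≈ 2.4528 bits.
Huffman merges: 1/20+13/100→9/50; 3/20+9/50→33/100; 19/100+6/25→43/100; 6/25+33/100→57/100; 43/100+57/100→1. L = 251/100 ≈ 2.5100.
Efficiency = H/L = 2.4528/2.5100 = 97.7%.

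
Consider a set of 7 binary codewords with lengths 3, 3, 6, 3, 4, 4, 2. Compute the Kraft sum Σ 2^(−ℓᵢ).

0.765625

With common denominator 2^6 = 64: Σ 2^(−ℓᵢ) = 8/64 + 8/64 + 1/64 + 8/64 + 4/64 + 4/64 + 16/64 = 49/64 = 0.765625.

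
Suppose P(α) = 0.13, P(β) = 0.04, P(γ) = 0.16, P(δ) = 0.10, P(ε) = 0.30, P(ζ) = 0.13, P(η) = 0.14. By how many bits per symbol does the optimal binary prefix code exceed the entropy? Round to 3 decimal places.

0.056 bits

Entropy H = −Σ p log₂ p ≈ 2.6245 bits.
Huffman merges: 1/25+1/10→7/50; 13/100+13/100→13/50; 7/50+7/50→7/25; 4/25+13/50→21/50; 7/25+3/10→29/50; 21/50+29/50→1. L = 67/25 ≈ 2.6800.
L − H = 2.6800 − 2.6245 = 0.056 bits.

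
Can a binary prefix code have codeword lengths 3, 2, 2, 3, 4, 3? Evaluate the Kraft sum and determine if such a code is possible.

0.9375; yes

With common denominator 2^4 = 16: Σ 2^(−ℓᵢ) = 2/16 + 4/16 + 4/16 + 2/16 + 1/16 + 2/16 = 15/16 = 0.9375.
Kraft's inequality requires Σ ≤ 1; here Σ = 0.9375 ≤ 1, so such a prefix code exists.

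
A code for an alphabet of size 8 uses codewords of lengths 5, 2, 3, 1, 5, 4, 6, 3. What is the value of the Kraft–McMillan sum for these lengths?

1.140625

With common denominator 2^6 = 64: Σ 2^(−ℓᵢ) = 2/64 + 16/64 + 8/64 + 32/64 + 2/64 + 4/64 + 1/64 + 8/64 = 73/64 = 1.140625.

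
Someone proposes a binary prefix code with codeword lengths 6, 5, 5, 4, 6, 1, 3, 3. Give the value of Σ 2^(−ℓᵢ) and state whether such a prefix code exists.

0.90625; yes

With common denominator 2^6 = 64: Σ 2^(−ℓᵢ) = 1/64 + 2/64 + 2/64 + 4/64 + 1/64 + 32/64 + 8/64 + 8/64 = 58/64 = 0.90625.
Kraft's inequality requires Σ ≤ 1; here Σ = 0.90625 ≤ 1, so such a prefix code exists.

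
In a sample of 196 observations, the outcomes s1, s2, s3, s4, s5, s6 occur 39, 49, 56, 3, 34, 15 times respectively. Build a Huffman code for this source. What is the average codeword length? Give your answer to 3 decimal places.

Probabilities are the counts divided by 196.
Repeatedly combine the two least-probable nodes; the expected code length is the sum of the merged weights.
merge 3/196 + 15/196 → 9/98
merge 9/98 + 17/98 → 13/49
merge 39/196 + 1/4 → 22/49
merge 13/49 + 2/7 → 27/49
merge 22/49 + 27/49 → 1
L = 9/98 + 13/49 + 22/49 + 27/49 + 1 = 33/14 ≈ 2.357 bits/symbol.

2.357 bits/symbol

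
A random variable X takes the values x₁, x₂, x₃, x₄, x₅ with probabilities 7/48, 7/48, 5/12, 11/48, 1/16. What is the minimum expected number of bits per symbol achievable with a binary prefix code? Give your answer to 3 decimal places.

2.146 bits/symbol

Repeatedly combine the two least-probable nodes; the expected code length is the sum of the merged weights.
merge 1/16 + 7/48 → 5/24
merge 7/48 + 5/24 → 17/48
merge 11/48 + 17/48 → 7/12
merge 5/12 + 7/12 → 1
L = 5/24 + 17/48 + 7/12 + 1 = 103/48 ≈ 2.146 bits/symbol.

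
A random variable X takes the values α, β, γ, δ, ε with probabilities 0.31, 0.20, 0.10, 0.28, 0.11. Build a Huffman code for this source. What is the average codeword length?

Repeatedly combine the two least-probable nodes; the expected code length is the sum of the merged weights.
merge 1/10 + 11/100 → 21/100
merge 1/5 + 21/100 → 41/100
merge 7/25 + 31/100 → 59/100
merge 41/100 + 59/100 → 1
L = 21/100 + 41/100 + 59/100 + 1 = 221/100 = 2.21 bits/symbol.

2.21 bits/symbol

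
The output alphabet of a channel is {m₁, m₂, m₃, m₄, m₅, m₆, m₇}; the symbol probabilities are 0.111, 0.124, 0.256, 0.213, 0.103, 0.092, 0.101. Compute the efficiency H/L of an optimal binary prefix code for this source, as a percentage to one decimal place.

Entropy H = −Σ p log₂ p ≈ 2.6924 bits.
Huffman merges: 23/250+101/1000→193/1000; 103/1000+111/1000→107/500; 31/250+193/1000→317/1000; 213/1000+107/500→427/1000; 32/125+317/1000→573/1000; 427/1000+573/1000→1. L = 681/250 ≈ 2.7240.
Efficiency = H/L = 2.6924/2.7240 = 98.8%.

98.8%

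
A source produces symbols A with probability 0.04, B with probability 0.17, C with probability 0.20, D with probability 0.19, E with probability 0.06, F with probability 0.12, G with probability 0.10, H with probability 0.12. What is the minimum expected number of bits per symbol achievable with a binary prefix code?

Repeatedly combine the two least-probable nodes; the expected code length is the sum of the merged weights.
merge 1/25 + 3/50 → 1/10
merge 1/10 + 1/10 → 1/5
merge 3/25 + 3/25 → 6/25
merge 17/100 + 19/100 → 9/25
merge 1/5 + 1/5 → 2/5
merge 6/25 + 9/25 → 3/5
merge 2/5 + 3/5 → 1
L = 1/10 + 1/5 + 6/25 + 9/25 + 2/5 + 3/5 + 1 = 29/10 = 2.9 bits/symbol.

2.9 bits/symbol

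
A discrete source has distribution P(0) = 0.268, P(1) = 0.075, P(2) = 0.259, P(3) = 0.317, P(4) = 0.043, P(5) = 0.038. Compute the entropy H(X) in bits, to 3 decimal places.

2.194 bits

H = −Σ pᵢ log₂ pᵢ.
−0.268·log₂(0.268) = 0.5091
−0.075·log₂(0.075) = 0.2803
−0.259·log₂(0.259) = 0.5048
−0.317·log₂(0.317) = 0.5254
−0.043·log₂(0.043) = 0.1952
−0.038·log₂(0.038) = 0.1793
Sum ≈ 2.1941 → 2.194 bits.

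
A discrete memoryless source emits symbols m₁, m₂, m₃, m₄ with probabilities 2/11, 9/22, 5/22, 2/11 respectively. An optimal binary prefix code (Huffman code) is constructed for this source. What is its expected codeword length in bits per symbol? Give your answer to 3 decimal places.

1.955 bits/symbol

Repeatedly combine the two least-probable nodes; the expected code length is the sum of the merged weights.
merge 2/11 + 2/11 → 4/11
merge 5/22 + 4/11 → 13/22
merge 9/22 + 13/22 → 1
L = 4/11 + 13/22 + 1 = 43/22 ≈ 1.955 bits/symbol.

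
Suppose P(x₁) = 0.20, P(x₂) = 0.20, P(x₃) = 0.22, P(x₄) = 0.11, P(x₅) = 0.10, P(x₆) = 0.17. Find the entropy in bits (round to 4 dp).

2.5264 bits

H = −Σ pᵢ log₂ pᵢ.
−0.20·log₂(0.20) = 0.4644
−0.20·log₂(0.20) = 0.4644
−0.22·log₂(0.22) = 0.4806
−0.11·log₂(0.11) = 0.3503
−0.10·log₂(0.10) = 0.3322
−0.17·log₂(0.17) = 0.4346
Sum ≈ 2.5264 → 2.5264 bits.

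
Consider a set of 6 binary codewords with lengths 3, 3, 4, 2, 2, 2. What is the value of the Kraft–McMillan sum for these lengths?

With common denominator 2^4 = 16: Σ 2^(−ℓᵢ) = 2/16 + 2/16 + 1/16 + 4/16 + 4/16 + 4/16 = 17/16 = 1.0625.

1.0625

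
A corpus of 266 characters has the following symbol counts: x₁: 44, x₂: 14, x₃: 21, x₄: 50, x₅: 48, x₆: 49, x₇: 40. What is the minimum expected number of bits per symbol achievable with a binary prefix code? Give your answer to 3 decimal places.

2.759 bits/symbol

Probabilities are the counts divided by 266.
Repeatedly combine the two least-probable nodes; the expected code length is the sum of the merged weights.
merge 1/19 + 3/38 → 5/38
merge 5/38 + 20/133 → 75/266
merge 22/133 + 24/133 → 46/133
merge 7/38 + 25/133 → 99/266
merge 75/266 + 46/133 → 167/266
merge 99/266 + 167/266 → 1
L = 5/38 + 75/266 + 46/133 + 99/266 + 167/266 + 1 = 367/133 ≈ 2.759 bits/symbol.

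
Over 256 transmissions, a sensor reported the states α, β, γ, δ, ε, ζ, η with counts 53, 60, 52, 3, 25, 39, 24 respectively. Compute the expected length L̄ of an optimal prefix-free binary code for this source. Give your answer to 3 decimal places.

Probabilities are the counts divided by 256.
Repeatedly combine the two least-probable nodes; the expected code length is the sum of the merged weights.
merge 3/256 + 3/32 → 27/256
merge 25/256 + 27/256 → 13/64
merge 39/256 + 13/64 → 91/256
merge 13/64 + 53/256 → 105/256
merge 15/64 + 91/256 → 151/256
merge 105/256 + 151/256 → 1
L = 27/256 + 13/64 + 91/256 + 105/256 + 151/256 + 1 = 341/128 ≈ 2.664 bits/symbol.

2.664 bits/symbol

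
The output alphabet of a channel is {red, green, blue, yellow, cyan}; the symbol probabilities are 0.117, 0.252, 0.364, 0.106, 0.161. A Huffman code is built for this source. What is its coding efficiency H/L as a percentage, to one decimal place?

Entropy H = −Σ p log₂ p ≈ 2.1614 bits.
Huffman merges: 53/500+117/1000→223/1000; 161/1000+223/1000→48/125; 63/250+91/250→77/125; 48/125+77/125→1. L = 2223/1000 ≈ 2.2230.
Efficiency = H/L = 2.1614/2.2230 = 97.2%.

97.2%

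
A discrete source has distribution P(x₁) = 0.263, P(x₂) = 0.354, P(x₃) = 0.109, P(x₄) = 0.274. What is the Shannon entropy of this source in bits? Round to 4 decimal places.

1.8974 bits

H = −Σ pᵢ log₂ pᵢ.
−0.263·log₂(0.263) = 0.5068
−0.354·log₂(0.354) = 0.5304
−0.109·log₂(0.109) = 0.3485
−0.274·log₂(0.274) = 0.5118
Sum ≈ 1.8974 → 1.8974 bits.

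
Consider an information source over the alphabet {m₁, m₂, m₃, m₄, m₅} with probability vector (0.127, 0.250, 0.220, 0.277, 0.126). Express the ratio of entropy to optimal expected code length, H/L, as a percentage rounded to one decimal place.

Entropy H = −Σ p log₂ p ≈ 2.2482 bits.
Huffman merges: 63/500+127/1000→253/1000; 11/50+1/4→47/100; 253/1000+277/1000→53/100; 47/100+53/100→1. L = 2253/1000 ≈ 2.2530.
Efficiency = H/L = 2.2482/2.2530 = 99.8%.

99.8%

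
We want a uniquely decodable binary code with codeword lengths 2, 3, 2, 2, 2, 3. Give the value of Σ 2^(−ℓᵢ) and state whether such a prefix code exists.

1.25; no

With common denominator 2^3 = 8: Σ 2^(−ℓᵢ) = 2/8 + 1/8 + 2/8 + 2/8 + 2/8 + 1/8 = 10/8 = 1.25.
Kraft's inequality requires Σ ≤ 1; here Σ = 1.25 > 1, so no such prefix code exists.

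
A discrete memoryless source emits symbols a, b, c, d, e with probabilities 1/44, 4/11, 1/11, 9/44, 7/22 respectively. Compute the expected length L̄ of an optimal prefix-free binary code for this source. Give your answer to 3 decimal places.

2.068 bits/symbol

Repeatedly combine the two least-probable nodes; the expected code length is the sum of the merged weights.
merge 1/44 + 1/11 → 5/44
merge 5/44 + 9/44 → 7/22
merge 7/22 + 7/22 → 7/11
merge 4/11 + 7/11 → 1
L = 5/44 + 7/22 + 7/11 + 1 = 91/44 ≈ 2.068 bits/symbol.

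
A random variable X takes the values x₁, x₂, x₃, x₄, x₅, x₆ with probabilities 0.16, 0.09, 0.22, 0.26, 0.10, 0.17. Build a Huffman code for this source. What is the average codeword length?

2.52 bits/symbol

Repeatedly combine the two least-probable nodes; the expected code length is the sum of the merged weights.
merge 9/100 + 1/10 → 19/100
merge 4/25 + 17/100 → 33/100
merge 19/100 + 11/50 → 41/100
merge 13/50 + 33/100 → 59/100
merge 41/100 + 59/100 → 1
L = 19/100 + 33/100 + 41/100 + 59/100 + 1 = 63/25 = 2.52 bits/symbol.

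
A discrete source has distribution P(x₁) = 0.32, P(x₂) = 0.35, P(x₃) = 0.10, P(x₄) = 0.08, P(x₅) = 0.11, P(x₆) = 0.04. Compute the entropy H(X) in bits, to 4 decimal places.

H = −Σ pᵢ log₂ pᵢ.
−0.32·log₂(0.32) = 0.5260
−0.35·log₂(0.35) = 0.5301
−0.10·log₂(0.10) = 0.3322
−0.08·log₂(0.08) = 0.2915
−0.11·log₂(0.11) = 0.3503
−0.04·log₂(0.04) = 0.1858
Sum ≈ 2.2159 → 2.2159 bits.

2.2159 bits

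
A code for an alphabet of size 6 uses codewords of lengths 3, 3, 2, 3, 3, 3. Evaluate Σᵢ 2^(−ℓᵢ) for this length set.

0.875

With common denominator 2^3 = 8: Σ 2^(−ℓᵢ) = 1/8 + 1/8 + 2/8 + 1/8 + 1/8 + 1/8 = 7/8 = 0.875.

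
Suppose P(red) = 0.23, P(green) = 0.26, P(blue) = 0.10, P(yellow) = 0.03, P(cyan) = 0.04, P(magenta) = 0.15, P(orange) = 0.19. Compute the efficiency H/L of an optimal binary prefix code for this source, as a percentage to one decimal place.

98.8%

Entropy H = −Σ p log₂ p ≈ 2.5284 bits.
Huffman merges: 3/100+1/25→7/100; 7/100+1/10→17/100; 3/20+17/100→8/25; 19/100+23/100→21/50; 13/50+8/25→29/50; 21/50+29/50→1. L = 64/25 ≈ 2.5600.
Efficiency = H/L = 2.5284/2.5600 = 98.8%.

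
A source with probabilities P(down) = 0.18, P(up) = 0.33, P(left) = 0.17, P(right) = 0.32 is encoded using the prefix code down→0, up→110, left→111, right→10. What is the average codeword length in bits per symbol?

L̄ = Σ pᵢ·ℓᵢ = 0.18·1 + 0.33·3 + 0.17·3 + 0.32·2 = 2.32 bits/symbol.

2.32 bits/symbol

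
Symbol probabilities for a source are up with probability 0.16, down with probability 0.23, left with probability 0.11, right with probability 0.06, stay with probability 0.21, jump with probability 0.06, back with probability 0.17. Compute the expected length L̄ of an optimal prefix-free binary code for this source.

Repeatedly combine the two least-probable nodes; the expected code length is the sum of the merged weights.
merge 3/50 + 3/50 → 3/25
merge 11/100 + 3/25 → 23/100
merge 4/25 + 17/100 → 33/100
merge 21/100 + 23/100 → 11/25
merge 23/100 + 33/100 → 14/25
merge 11/25 + 14/25 → 1
L = 3/25 + 23/100 + 33/100 + 11/25 + 14/25 + 1 = 67/25 = 2.68 bits/symbol.

2.68 bits/symbol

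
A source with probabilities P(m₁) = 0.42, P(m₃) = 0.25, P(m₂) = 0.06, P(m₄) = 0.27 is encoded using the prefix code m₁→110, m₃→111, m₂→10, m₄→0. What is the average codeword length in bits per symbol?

L̄ = Σ pᵢ·ℓᵢ = 0.42·3 + 0.25·3 + 0.06·2 + 0.27·1 = 2.4 bits/symbol.

2.4 bits/symbol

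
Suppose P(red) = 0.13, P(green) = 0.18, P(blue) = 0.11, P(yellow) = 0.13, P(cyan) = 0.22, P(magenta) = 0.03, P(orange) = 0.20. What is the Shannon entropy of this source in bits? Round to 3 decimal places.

H = −Σ pᵢ log₂ pᵢ.
−0.13·log₂(0.13) = 0.3826
−0.18·log₂(0.18) = 0.4453
−0.11·log₂(0.11) = 0.3503
−0.13·log₂(0.13) = 0.3826
−0.22·log₂(0.22) = 0.4806
−0.03·log₂(0.03) = 0.1518
−0.20·log₂(0.20) = 0.4644
Sum ≈ 2.6576 → 2.658 bits.

2.658 bits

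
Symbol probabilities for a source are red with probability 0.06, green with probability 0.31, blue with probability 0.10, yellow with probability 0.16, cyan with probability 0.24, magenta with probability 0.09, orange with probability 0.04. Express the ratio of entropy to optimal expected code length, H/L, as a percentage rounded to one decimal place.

Entropy H = −Σ p log₂ p ≈ 2.5151 bits.
Huffman merges: 1/25+3/50→1/10; 9/100+1/10→19/100; 1/10+4/25→13/50; 19/100+6/25→43/100; 13/50+31/100→57/100; 43/100+57/100→1. L = 51/20 ≈ 2.5500.
Efficiency = H/L = 2.5151/2.5500 = 98.6%.

98.6%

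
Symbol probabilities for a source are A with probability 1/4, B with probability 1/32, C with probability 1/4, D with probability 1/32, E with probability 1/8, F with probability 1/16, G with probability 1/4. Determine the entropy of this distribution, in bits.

Each probability is a power of 1/2, so log₂(1/p) is an integer.
H = Σ p·log₂(1/p) = 1/4·2 + 1/32·5 + 1/4·2 + 1/32·5 + 1/8·3 + 1/16·4 + 1/4·2 = 2.4375 bits.

2.4375 bits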